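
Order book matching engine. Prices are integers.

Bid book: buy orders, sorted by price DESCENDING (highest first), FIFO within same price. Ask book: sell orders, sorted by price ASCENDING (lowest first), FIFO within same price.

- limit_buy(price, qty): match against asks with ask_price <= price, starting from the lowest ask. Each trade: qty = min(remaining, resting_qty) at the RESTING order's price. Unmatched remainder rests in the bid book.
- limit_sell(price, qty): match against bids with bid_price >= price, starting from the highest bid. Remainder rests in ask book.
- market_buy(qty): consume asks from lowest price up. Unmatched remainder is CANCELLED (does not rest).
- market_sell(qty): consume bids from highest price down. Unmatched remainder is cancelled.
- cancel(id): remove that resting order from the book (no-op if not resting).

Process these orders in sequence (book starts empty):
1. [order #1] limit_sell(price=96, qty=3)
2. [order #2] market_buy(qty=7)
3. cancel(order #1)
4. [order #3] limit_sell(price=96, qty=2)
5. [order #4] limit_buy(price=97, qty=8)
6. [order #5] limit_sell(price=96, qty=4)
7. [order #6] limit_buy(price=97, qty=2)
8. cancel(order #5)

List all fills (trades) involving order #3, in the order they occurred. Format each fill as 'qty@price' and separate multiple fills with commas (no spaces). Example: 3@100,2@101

Answer: 2@96

Derivation:
After op 1 [order #1] limit_sell(price=96, qty=3): fills=none; bids=[-] asks=[#1:3@96]
After op 2 [order #2] market_buy(qty=7): fills=#2x#1:3@96; bids=[-] asks=[-]
After op 3 cancel(order #1): fills=none; bids=[-] asks=[-]
After op 4 [order #3] limit_sell(price=96, qty=2): fills=none; bids=[-] asks=[#3:2@96]
After op 5 [order #4] limit_buy(price=97, qty=8): fills=#4x#3:2@96; bids=[#4:6@97] asks=[-]
After op 6 [order #5] limit_sell(price=96, qty=4): fills=#4x#5:4@97; bids=[#4:2@97] asks=[-]
After op 7 [order #6] limit_buy(price=97, qty=2): fills=none; bids=[#4:2@97 #6:2@97] asks=[-]
After op 8 cancel(order #5): fills=none; bids=[#4:2@97 #6:2@97] asks=[-]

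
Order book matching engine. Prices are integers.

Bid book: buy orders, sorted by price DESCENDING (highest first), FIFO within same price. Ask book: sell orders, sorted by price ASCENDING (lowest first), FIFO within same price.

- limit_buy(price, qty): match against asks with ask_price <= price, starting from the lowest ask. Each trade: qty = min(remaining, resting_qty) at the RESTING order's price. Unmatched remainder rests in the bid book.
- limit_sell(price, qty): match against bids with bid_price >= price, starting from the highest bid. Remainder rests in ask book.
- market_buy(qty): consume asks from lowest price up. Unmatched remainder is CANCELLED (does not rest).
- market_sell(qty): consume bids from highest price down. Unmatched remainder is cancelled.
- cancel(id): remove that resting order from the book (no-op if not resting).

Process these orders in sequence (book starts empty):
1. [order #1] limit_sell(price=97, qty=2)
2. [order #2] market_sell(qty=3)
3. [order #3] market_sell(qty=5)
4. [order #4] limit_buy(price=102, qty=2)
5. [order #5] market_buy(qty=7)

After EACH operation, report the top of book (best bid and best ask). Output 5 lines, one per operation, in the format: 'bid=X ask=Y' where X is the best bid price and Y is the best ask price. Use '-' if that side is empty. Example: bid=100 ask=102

Answer: bid=- ask=97
bid=- ask=97
bid=- ask=97
bid=- ask=-
bid=- ask=-

Derivation:
After op 1 [order #1] limit_sell(price=97, qty=2): fills=none; bids=[-] asks=[#1:2@97]
After op 2 [order #2] market_sell(qty=3): fills=none; bids=[-] asks=[#1:2@97]
After op 3 [order #3] market_sell(qty=5): fills=none; bids=[-] asks=[#1:2@97]
After op 4 [order #4] limit_buy(price=102, qty=2): fills=#4x#1:2@97; bids=[-] asks=[-]
After op 5 [order #5] market_buy(qty=7): fills=none; bids=[-] asks=[-]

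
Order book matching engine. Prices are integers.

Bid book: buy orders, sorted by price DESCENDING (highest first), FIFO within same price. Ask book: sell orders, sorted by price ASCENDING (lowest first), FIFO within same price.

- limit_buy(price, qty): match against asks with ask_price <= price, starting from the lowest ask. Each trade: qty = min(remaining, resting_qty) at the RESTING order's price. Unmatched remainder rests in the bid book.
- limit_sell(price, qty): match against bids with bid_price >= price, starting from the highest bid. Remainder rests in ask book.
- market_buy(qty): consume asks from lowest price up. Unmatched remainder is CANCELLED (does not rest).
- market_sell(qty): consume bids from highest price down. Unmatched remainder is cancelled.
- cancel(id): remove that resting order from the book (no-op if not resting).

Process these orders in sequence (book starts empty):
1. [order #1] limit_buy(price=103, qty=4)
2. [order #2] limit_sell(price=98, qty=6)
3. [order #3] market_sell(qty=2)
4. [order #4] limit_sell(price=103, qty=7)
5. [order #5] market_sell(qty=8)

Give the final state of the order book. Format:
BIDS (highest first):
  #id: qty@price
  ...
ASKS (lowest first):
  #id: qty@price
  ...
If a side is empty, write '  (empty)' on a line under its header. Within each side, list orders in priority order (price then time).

Answer: BIDS (highest first):
  (empty)
ASKS (lowest first):
  #2: 2@98
  #4: 7@103

Derivation:
After op 1 [order #1] limit_buy(price=103, qty=4): fills=none; bids=[#1:4@103] asks=[-]
After op 2 [order #2] limit_sell(price=98, qty=6): fills=#1x#2:4@103; bids=[-] asks=[#2:2@98]
After op 3 [order #3] market_sell(qty=2): fills=none; bids=[-] asks=[#2:2@98]
After op 4 [order #4] limit_sell(price=103, qty=7): fills=none; bids=[-] asks=[#2:2@98 #4:7@103]
After op 5 [order #5] market_sell(qty=8): fills=none; bids=[-] asks=[#2:2@98 #4:7@103]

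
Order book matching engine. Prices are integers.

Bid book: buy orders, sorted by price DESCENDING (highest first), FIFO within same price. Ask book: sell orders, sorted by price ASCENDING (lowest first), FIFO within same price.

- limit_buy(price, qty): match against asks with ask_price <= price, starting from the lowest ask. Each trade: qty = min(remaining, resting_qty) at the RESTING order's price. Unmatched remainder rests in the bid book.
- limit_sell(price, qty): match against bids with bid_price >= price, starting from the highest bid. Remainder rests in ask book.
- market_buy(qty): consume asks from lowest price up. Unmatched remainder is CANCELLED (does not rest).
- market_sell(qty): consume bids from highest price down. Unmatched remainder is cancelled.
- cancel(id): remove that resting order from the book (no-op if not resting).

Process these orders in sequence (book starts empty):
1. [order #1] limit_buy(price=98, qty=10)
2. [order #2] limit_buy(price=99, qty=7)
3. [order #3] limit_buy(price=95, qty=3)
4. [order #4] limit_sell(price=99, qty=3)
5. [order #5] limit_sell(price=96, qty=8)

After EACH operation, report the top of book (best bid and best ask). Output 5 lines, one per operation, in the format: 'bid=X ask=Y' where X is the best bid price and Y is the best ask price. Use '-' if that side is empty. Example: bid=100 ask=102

Answer: bid=98 ask=-
bid=99 ask=-
bid=99 ask=-
bid=99 ask=-
bid=98 ask=-

Derivation:
After op 1 [order #1] limit_buy(price=98, qty=10): fills=none; bids=[#1:10@98] asks=[-]
After op 2 [order #2] limit_buy(price=99, qty=7): fills=none; bids=[#2:7@99 #1:10@98] asks=[-]
After op 3 [order #3] limit_buy(price=95, qty=3): fills=none; bids=[#2:7@99 #1:10@98 #3:3@95] asks=[-]
After op 4 [order #4] limit_sell(price=99, qty=3): fills=#2x#4:3@99; bids=[#2:4@99 #1:10@98 #3:3@95] asks=[-]
After op 5 [order #5] limit_sell(price=96, qty=8): fills=#2x#5:4@99 #1x#5:4@98; bids=[#1:6@98 #3:3@95] asks=[-]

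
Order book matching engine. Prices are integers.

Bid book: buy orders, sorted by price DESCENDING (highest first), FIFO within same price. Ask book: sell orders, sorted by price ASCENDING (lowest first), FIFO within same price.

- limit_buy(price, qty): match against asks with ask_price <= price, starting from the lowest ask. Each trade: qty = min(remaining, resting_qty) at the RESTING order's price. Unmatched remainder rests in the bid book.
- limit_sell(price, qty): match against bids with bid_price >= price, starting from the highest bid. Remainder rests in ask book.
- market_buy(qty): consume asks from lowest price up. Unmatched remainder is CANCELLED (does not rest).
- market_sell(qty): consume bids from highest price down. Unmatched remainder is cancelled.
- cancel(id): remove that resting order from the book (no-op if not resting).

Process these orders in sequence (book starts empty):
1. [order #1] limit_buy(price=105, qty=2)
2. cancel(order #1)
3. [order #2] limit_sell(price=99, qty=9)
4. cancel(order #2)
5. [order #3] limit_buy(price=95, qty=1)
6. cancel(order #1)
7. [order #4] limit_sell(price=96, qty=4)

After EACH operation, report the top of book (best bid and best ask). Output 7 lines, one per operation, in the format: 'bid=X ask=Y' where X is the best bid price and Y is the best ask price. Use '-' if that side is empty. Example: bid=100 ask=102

Answer: bid=105 ask=-
bid=- ask=-
bid=- ask=99
bid=- ask=-
bid=95 ask=-
bid=95 ask=-
bid=95 ask=96

Derivation:
After op 1 [order #1] limit_buy(price=105, qty=2): fills=none; bids=[#1:2@105] asks=[-]
After op 2 cancel(order #1): fills=none; bids=[-] asks=[-]
After op 3 [order #2] limit_sell(price=99, qty=9): fills=none; bids=[-] asks=[#2:9@99]
After op 4 cancel(order #2): fills=none; bids=[-] asks=[-]
After op 5 [order #3] limit_buy(price=95, qty=1): fills=none; bids=[#3:1@95] asks=[-]
After op 6 cancel(order #1): fills=none; bids=[#3:1@95] asks=[-]
After op 7 [order #4] limit_sell(price=96, qty=4): fills=none; bids=[#3:1@95] asks=[#4:4@96]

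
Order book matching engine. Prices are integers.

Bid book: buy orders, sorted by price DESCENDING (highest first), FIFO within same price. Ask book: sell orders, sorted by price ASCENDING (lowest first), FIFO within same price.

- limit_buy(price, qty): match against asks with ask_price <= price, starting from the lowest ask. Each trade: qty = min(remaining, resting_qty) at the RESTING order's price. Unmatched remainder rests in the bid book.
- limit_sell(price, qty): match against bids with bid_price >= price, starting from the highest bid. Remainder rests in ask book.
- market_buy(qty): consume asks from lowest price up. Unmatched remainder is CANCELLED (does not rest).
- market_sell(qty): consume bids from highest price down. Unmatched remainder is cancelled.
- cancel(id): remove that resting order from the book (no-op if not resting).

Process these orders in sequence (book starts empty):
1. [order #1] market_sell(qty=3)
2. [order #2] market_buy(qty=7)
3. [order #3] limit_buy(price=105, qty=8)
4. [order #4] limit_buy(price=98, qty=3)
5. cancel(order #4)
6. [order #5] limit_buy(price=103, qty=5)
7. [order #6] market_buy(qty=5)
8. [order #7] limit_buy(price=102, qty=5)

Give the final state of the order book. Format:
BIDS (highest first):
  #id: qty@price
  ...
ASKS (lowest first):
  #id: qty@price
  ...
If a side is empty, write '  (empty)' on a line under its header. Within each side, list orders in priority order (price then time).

Answer: BIDS (highest first):
  #3: 8@105
  #5: 5@103
  #7: 5@102
ASKS (lowest first):
  (empty)

Derivation:
After op 1 [order #1] market_sell(qty=3): fills=none; bids=[-] asks=[-]
After op 2 [order #2] market_buy(qty=7): fills=none; bids=[-] asks=[-]
After op 3 [order #3] limit_buy(price=105, qty=8): fills=none; bids=[#3:8@105] asks=[-]
After op 4 [order #4] limit_buy(price=98, qty=3): fills=none; bids=[#3:8@105 #4:3@98] asks=[-]
After op 5 cancel(order #4): fills=none; bids=[#3:8@105] asks=[-]
After op 6 [order #5] limit_buy(price=103, qty=5): fills=none; bids=[#3:8@105 #5:5@103] asks=[-]
After op 7 [order #6] market_buy(qty=5): fills=none; bids=[#3:8@105 #5:5@103] asks=[-]
After op 8 [order #7] limit_buy(price=102, qty=5): fills=none; bids=[#3:8@105 #5:5@103 #7:5@102] asks=[-]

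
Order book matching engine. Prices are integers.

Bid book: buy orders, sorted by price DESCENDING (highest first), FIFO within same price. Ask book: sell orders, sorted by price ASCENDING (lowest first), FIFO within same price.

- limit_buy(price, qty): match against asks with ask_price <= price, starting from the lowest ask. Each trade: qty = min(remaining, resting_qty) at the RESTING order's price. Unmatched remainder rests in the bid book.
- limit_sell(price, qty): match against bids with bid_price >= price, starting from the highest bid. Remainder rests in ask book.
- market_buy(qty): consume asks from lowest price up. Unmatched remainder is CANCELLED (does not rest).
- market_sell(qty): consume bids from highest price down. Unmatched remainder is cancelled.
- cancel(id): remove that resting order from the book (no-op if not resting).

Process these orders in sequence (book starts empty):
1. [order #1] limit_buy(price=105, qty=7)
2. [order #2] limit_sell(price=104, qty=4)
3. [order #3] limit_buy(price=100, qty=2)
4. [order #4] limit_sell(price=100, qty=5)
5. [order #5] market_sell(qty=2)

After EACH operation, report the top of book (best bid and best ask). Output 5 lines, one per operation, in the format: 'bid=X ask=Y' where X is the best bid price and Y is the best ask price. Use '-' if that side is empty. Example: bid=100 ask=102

Answer: bid=105 ask=-
bid=105 ask=-
bid=105 ask=-
bid=- ask=-
bid=- ask=-

Derivation:
After op 1 [order #1] limit_buy(price=105, qty=7): fills=none; bids=[#1:7@105] asks=[-]
After op 2 [order #2] limit_sell(price=104, qty=4): fills=#1x#2:4@105; bids=[#1:3@105] asks=[-]
After op 3 [order #3] limit_buy(price=100, qty=2): fills=none; bids=[#1:3@105 #3:2@100] asks=[-]
After op 4 [order #4] limit_sell(price=100, qty=5): fills=#1x#4:3@105 #3x#4:2@100; bids=[-] asks=[-]
After op 5 [order #5] market_sell(qty=2): fills=none; bids=[-] asks=[-]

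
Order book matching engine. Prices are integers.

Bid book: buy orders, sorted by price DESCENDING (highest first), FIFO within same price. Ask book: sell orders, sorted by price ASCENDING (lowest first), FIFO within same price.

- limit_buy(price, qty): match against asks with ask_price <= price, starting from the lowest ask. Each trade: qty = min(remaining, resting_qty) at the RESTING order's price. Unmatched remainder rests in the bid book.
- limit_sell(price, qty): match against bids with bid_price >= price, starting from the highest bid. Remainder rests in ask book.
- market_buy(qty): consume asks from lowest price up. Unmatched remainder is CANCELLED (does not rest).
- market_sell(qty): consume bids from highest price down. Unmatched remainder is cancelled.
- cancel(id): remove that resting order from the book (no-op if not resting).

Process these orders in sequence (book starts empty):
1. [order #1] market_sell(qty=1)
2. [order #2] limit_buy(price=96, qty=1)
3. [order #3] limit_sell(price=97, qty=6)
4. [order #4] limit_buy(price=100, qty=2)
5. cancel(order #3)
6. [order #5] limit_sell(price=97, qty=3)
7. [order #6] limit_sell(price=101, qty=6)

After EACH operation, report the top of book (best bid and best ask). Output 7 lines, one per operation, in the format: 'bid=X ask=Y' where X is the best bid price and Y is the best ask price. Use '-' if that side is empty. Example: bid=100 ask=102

Answer: bid=- ask=-
bid=96 ask=-
bid=96 ask=97
bid=96 ask=97
bid=96 ask=-
bid=96 ask=97
bid=96 ask=97

Derivation:
After op 1 [order #1] market_sell(qty=1): fills=none; bids=[-] asks=[-]
After op 2 [order #2] limit_buy(price=96, qty=1): fills=none; bids=[#2:1@96] asks=[-]
After op 3 [order #3] limit_sell(price=97, qty=6): fills=none; bids=[#2:1@96] asks=[#3:6@97]
After op 4 [order #4] limit_buy(price=100, qty=2): fills=#4x#3:2@97; bids=[#2:1@96] asks=[#3:4@97]
After op 5 cancel(order #3): fills=none; bids=[#2:1@96] asks=[-]
After op 6 [order #5] limit_sell(price=97, qty=3): fills=none; bids=[#2:1@96] asks=[#5:3@97]
After op 7 [order #6] limit_sell(price=101, qty=6): fills=none; bids=[#2:1@96] asks=[#5:3@97 #6:6@101]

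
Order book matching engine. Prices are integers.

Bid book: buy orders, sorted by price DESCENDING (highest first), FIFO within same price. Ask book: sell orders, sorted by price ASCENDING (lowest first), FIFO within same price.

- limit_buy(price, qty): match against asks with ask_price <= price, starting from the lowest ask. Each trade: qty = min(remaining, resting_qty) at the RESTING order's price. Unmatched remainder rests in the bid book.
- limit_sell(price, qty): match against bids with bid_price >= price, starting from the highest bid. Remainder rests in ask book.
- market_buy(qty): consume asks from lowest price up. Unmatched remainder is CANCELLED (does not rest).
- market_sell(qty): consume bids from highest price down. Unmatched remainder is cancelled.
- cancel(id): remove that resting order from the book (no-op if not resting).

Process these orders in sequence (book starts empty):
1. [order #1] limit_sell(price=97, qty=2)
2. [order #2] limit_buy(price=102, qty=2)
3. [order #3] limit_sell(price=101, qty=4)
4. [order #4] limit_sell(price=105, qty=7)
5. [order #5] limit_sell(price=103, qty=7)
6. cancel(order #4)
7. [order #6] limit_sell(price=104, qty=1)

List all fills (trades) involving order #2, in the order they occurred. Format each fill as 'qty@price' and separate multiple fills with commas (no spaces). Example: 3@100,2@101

Answer: 2@97

Derivation:
After op 1 [order #1] limit_sell(price=97, qty=2): fills=none; bids=[-] asks=[#1:2@97]
After op 2 [order #2] limit_buy(price=102, qty=2): fills=#2x#1:2@97; bids=[-] asks=[-]
After op 3 [order #3] limit_sell(price=101, qty=4): fills=none; bids=[-] asks=[#3:4@101]
After op 4 [order #4] limit_sell(price=105, qty=7): fills=none; bids=[-] asks=[#3:4@101 #4:7@105]
After op 5 [order #5] limit_sell(price=103, qty=7): fills=none; bids=[-] asks=[#3:4@101 #5:7@103 #4:7@105]
After op 6 cancel(order #4): fills=none; bids=[-] asks=[#3:4@101 #5:7@103]
After op 7 [order #6] limit_sell(price=104, qty=1): fills=none; bids=[-] asks=[#3:4@101 #5:7@103 #6:1@104]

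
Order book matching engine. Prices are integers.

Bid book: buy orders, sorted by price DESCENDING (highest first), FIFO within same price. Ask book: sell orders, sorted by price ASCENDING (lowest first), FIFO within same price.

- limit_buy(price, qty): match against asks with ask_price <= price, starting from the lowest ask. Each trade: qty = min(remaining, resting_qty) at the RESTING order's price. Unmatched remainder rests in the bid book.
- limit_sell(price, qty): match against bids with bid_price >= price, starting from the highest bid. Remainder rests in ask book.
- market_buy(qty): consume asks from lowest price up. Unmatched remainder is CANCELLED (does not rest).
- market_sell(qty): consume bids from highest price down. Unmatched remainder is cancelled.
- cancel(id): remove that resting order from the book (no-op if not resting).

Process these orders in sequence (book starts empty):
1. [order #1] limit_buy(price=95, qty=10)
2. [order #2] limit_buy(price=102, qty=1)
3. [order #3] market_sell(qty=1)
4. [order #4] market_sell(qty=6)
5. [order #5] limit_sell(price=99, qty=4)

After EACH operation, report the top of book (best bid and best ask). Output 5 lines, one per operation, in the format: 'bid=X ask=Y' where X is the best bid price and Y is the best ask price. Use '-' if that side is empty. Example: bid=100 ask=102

After op 1 [order #1] limit_buy(price=95, qty=10): fills=none; bids=[#1:10@95] asks=[-]
After op 2 [order #2] limit_buy(price=102, qty=1): fills=none; bids=[#2:1@102 #1:10@95] asks=[-]
After op 3 [order #3] market_sell(qty=1): fills=#2x#3:1@102; bids=[#1:10@95] asks=[-]
After op 4 [order #4] market_sell(qty=6): fills=#1x#4:6@95; bids=[#1:4@95] asks=[-]
After op 5 [order #5] limit_sell(price=99, qty=4): fills=none; bids=[#1:4@95] asks=[#5:4@99]

Answer: bid=95 ask=-
bid=102 ask=-
bid=95 ask=-
bid=95 ask=-
bid=95 ask=99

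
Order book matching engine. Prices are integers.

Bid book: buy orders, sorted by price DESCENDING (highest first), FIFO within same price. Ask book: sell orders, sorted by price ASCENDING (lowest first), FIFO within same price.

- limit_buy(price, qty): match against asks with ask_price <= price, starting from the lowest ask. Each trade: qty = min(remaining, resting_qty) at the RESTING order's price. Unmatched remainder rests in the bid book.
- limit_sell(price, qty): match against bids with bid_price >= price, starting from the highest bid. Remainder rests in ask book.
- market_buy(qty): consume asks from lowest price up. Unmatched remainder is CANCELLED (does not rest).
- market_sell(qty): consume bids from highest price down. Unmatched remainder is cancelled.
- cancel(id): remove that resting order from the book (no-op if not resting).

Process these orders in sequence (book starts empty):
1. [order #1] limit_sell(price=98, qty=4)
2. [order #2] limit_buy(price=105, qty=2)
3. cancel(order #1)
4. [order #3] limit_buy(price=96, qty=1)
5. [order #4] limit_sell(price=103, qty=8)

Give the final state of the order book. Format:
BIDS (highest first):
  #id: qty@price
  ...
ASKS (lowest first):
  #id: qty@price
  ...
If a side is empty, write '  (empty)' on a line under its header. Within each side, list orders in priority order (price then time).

After op 1 [order #1] limit_sell(price=98, qty=4): fills=none; bids=[-] asks=[#1:4@98]
After op 2 [order #2] limit_buy(price=105, qty=2): fills=#2x#1:2@98; bids=[-] asks=[#1:2@98]
After op 3 cancel(order #1): fills=none; bids=[-] asks=[-]
After op 4 [order #3] limit_buy(price=96, qty=1): fills=none; bids=[#3:1@96] asks=[-]
After op 5 [order #4] limit_sell(price=103, qty=8): fills=none; bids=[#3:1@96] asks=[#4:8@103]

Answer: BIDS (highest first):
  #3: 1@96
ASKS (lowest first):
  #4: 8@103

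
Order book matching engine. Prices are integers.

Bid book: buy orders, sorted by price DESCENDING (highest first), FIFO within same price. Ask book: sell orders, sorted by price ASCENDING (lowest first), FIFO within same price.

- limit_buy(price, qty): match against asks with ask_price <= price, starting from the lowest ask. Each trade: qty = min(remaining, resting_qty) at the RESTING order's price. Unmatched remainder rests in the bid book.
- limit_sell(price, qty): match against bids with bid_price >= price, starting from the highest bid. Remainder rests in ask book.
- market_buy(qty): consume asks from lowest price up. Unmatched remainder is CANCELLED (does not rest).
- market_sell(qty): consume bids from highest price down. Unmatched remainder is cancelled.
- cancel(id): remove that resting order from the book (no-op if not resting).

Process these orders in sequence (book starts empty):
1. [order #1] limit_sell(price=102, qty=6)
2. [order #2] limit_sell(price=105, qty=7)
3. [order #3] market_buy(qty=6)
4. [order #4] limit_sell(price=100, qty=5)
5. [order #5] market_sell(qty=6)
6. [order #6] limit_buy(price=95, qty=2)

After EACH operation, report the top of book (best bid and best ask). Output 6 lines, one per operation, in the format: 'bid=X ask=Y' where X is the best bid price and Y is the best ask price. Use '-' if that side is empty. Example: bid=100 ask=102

After op 1 [order #1] limit_sell(price=102, qty=6): fills=none; bids=[-] asks=[#1:6@102]
After op 2 [order #2] limit_sell(price=105, qty=7): fills=none; bids=[-] asks=[#1:6@102 #2:7@105]
After op 3 [order #3] market_buy(qty=6): fills=#3x#1:6@102; bids=[-] asks=[#2:7@105]
After op 4 [order #4] limit_sell(price=100, qty=5): fills=none; bids=[-] asks=[#4:5@100 #2:7@105]
After op 5 [order #5] market_sell(qty=6): fills=none; bids=[-] asks=[#4:5@100 #2:7@105]
After op 6 [order #6] limit_buy(price=95, qty=2): fills=none; bids=[#6:2@95] asks=[#4:5@100 #2:7@105]

Answer: bid=- ask=102
bid=- ask=102
bid=- ask=105
bid=- ask=100
bid=- ask=100
bid=95 ask=100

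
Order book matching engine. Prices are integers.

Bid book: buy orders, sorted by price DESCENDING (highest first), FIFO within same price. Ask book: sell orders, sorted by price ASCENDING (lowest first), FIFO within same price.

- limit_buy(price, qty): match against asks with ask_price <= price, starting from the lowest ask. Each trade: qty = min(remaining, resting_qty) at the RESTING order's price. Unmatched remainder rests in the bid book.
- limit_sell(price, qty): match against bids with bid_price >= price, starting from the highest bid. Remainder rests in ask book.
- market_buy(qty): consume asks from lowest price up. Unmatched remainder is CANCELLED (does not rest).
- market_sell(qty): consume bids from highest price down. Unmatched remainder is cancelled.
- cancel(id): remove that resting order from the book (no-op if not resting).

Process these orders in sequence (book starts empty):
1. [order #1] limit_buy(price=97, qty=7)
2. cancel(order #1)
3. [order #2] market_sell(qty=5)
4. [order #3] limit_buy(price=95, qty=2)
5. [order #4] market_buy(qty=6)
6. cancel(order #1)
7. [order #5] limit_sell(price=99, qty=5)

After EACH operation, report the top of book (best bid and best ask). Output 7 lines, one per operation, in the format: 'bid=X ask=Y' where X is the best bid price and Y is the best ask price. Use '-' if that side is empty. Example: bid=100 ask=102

Answer: bid=97 ask=-
bid=- ask=-
bid=- ask=-
bid=95 ask=-
bid=95 ask=-
bid=95 ask=-
bid=95 ask=99

Derivation:
After op 1 [order #1] limit_buy(price=97, qty=7): fills=none; bids=[#1:7@97] asks=[-]
After op 2 cancel(order #1): fills=none; bids=[-] asks=[-]
After op 3 [order #2] market_sell(qty=5): fills=none; bids=[-] asks=[-]
After op 4 [order #3] limit_buy(price=95, qty=2): fills=none; bids=[#3:2@95] asks=[-]
After op 5 [order #4] market_buy(qty=6): fills=none; bids=[#3:2@95] asks=[-]
After op 6 cancel(order #1): fills=none; bids=[#3:2@95] asks=[-]
After op 7 [order #5] limit_sell(price=99, qty=5): fills=none; bids=[#3:2@95] asks=[#5:5@99]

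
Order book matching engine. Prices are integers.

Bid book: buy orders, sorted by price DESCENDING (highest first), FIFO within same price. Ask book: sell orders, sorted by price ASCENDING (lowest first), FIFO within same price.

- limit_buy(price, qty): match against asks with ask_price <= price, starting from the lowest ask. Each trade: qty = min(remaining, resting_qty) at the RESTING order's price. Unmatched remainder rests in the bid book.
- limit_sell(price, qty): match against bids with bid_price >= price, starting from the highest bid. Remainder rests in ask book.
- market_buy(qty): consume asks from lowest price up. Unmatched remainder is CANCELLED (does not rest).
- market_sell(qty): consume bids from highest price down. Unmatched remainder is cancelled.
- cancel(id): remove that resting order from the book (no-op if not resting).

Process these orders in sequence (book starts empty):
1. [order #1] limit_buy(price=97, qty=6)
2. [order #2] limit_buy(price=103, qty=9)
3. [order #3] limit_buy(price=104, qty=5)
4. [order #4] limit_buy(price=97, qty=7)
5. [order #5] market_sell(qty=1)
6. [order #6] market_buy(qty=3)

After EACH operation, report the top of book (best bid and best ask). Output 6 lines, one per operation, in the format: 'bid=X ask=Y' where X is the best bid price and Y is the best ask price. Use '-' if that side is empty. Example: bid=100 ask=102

After op 1 [order #1] limit_buy(price=97, qty=6): fills=none; bids=[#1:6@97] asks=[-]
After op 2 [order #2] limit_buy(price=103, qty=9): fills=none; bids=[#2:9@103 #1:6@97] asks=[-]
After op 3 [order #3] limit_buy(price=104, qty=5): fills=none; bids=[#3:5@104 #2:9@103 #1:6@97] asks=[-]
After op 4 [order #4] limit_buy(price=97, qty=7): fills=none; bids=[#3:5@104 #2:9@103 #1:6@97 #4:7@97] asks=[-]
After op 5 [order #5] market_sell(qty=1): fills=#3x#5:1@104; bids=[#3:4@104 #2:9@103 #1:6@97 #4:7@97] asks=[-]
After op 6 [order #6] market_buy(qty=3): fills=none; bids=[#3:4@104 #2:9@103 #1:6@97 #4:7@97] asks=[-]

Answer: bid=97 ask=-
bid=103 ask=-
bid=104 ask=-
bid=104 ask=-
bid=104 ask=-
bid=104 ask=-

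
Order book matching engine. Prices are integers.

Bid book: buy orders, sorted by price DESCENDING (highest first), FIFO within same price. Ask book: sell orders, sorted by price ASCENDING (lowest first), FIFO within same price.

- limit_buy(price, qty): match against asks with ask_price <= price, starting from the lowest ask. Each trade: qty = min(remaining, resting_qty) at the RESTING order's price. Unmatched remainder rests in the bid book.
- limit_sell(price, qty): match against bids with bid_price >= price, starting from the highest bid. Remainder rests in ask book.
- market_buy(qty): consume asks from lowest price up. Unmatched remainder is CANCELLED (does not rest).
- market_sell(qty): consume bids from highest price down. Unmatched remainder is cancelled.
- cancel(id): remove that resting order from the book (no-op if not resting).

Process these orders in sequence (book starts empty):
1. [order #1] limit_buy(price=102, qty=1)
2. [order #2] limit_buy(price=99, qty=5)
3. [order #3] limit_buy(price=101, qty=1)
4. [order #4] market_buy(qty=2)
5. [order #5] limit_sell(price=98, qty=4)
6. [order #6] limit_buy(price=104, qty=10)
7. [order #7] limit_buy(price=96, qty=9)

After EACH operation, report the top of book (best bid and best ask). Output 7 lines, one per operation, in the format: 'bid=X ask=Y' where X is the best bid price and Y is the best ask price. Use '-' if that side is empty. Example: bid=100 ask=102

After op 1 [order #1] limit_buy(price=102, qty=1): fills=none; bids=[#1:1@102] asks=[-]
After op 2 [order #2] limit_buy(price=99, qty=5): fills=none; bids=[#1:1@102 #2:5@99] asks=[-]
After op 3 [order #3] limit_buy(price=101, qty=1): fills=none; bids=[#1:1@102 #3:1@101 #2:5@99] asks=[-]
After op 4 [order #4] market_buy(qty=2): fills=none; bids=[#1:1@102 #3:1@101 #2:5@99] asks=[-]
After op 5 [order #5] limit_sell(price=98, qty=4): fills=#1x#5:1@102 #3x#5:1@101 #2x#5:2@99; bids=[#2:3@99] asks=[-]
After op 6 [order #6] limit_buy(price=104, qty=10): fills=none; bids=[#6:10@104 #2:3@99] asks=[-]
After op 7 [order #7] limit_buy(price=96, qty=9): fills=none; bids=[#6:10@104 #2:3@99 #7:9@96] asks=[-]

Answer: bid=102 ask=-
bid=102 ask=-
bid=102 ask=-
bid=102 ask=-
bid=99 ask=-
bid=104 ask=-
bid=104 ask=-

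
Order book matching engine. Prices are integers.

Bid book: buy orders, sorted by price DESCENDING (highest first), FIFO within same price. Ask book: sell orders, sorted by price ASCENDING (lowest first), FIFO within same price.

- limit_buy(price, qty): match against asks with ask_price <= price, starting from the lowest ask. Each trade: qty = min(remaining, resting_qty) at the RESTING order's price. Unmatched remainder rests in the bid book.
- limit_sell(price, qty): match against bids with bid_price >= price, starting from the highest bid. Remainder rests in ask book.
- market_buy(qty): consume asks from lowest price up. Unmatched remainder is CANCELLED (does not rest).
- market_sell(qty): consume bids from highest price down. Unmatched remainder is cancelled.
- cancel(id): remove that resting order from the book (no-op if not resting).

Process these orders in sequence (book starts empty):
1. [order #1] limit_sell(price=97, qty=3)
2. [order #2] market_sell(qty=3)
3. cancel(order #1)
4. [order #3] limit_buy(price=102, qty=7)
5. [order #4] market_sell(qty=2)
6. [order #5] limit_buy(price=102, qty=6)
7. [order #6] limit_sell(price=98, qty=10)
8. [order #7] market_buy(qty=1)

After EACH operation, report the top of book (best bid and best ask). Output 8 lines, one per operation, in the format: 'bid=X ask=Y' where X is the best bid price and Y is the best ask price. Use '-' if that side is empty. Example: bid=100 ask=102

After op 1 [order #1] limit_sell(price=97, qty=3): fills=none; bids=[-] asks=[#1:3@97]
After op 2 [order #2] market_sell(qty=3): fills=none; bids=[-] asks=[#1:3@97]
After op 3 cancel(order #1): fills=none; bids=[-] asks=[-]
After op 4 [order #3] limit_buy(price=102, qty=7): fills=none; bids=[#3:7@102] asks=[-]
After op 5 [order #4] market_sell(qty=2): fills=#3x#4:2@102; bids=[#3:5@102] asks=[-]
After op 6 [order #5] limit_buy(price=102, qty=6): fills=none; bids=[#3:5@102 #5:6@102] asks=[-]
After op 7 [order #6] limit_sell(price=98, qty=10): fills=#3x#6:5@102 #5x#6:5@102; bids=[#5:1@102] asks=[-]
After op 8 [order #7] market_buy(qty=1): fills=none; bids=[#5:1@102] asks=[-]

Answer: bid=- ask=97
bid=- ask=97
bid=- ask=-
bid=102 ask=-
bid=102 ask=-
bid=102 ask=-
bid=102 ask=-
bid=102 ask=-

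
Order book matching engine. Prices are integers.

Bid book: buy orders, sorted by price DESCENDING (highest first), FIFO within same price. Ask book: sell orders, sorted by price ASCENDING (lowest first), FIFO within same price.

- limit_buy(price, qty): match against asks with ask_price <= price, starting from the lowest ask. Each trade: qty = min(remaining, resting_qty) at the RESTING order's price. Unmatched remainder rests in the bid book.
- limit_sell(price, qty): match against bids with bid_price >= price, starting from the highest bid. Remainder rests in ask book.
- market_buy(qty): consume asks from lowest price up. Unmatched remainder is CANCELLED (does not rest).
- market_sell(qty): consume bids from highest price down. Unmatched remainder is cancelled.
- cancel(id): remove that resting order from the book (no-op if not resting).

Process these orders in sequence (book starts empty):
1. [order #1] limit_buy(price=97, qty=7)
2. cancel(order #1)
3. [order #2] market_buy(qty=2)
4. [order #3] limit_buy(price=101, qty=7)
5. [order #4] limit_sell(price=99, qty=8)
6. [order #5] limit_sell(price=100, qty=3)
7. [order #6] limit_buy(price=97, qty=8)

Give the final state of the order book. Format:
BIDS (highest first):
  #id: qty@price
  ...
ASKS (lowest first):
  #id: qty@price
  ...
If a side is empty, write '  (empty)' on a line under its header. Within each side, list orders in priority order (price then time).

Answer: BIDS (highest first):
  #6: 8@97
ASKS (lowest first):
  #4: 1@99
  #5: 3@100

Derivation:
After op 1 [order #1] limit_buy(price=97, qty=7): fills=none; bids=[#1:7@97] asks=[-]
After op 2 cancel(order #1): fills=none; bids=[-] asks=[-]
After op 3 [order #2] market_buy(qty=2): fills=none; bids=[-] asks=[-]
After op 4 [order #3] limit_buy(price=101, qty=7): fills=none; bids=[#3:7@101] asks=[-]
After op 5 [order #4] limit_sell(price=99, qty=8): fills=#3x#4:7@101; bids=[-] asks=[#4:1@99]
After op 6 [order #5] limit_sell(price=100, qty=3): fills=none; bids=[-] asks=[#4:1@99 #5:3@100]
After op 7 [order #6] limit_buy(price=97, qty=8): fills=none; bids=[#6:8@97] asks=[#4:1@99 #5:3@100]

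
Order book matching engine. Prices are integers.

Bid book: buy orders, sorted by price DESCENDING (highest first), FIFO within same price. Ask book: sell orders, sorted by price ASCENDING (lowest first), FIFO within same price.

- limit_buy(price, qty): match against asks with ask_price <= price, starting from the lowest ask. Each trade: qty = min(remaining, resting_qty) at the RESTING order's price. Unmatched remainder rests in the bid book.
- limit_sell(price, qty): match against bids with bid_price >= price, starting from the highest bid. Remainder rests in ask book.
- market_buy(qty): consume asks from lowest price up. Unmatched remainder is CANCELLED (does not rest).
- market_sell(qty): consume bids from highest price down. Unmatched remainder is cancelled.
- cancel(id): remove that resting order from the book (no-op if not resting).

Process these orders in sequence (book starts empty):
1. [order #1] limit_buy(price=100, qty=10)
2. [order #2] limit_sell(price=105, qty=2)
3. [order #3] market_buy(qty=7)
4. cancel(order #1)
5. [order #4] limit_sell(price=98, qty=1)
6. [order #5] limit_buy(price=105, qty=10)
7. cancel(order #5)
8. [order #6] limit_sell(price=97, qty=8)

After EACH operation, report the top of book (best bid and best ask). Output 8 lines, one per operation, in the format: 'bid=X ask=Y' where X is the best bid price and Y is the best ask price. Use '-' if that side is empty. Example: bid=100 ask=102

Answer: bid=100 ask=-
bid=100 ask=105
bid=100 ask=-
bid=- ask=-
bid=- ask=98
bid=105 ask=-
bid=- ask=-
bid=- ask=97

Derivation:
After op 1 [order #1] limit_buy(price=100, qty=10): fills=none; bids=[#1:10@100] asks=[-]
After op 2 [order #2] limit_sell(price=105, qty=2): fills=none; bids=[#1:10@100] asks=[#2:2@105]
After op 3 [order #3] market_buy(qty=7): fills=#3x#2:2@105; bids=[#1:10@100] asks=[-]
After op 4 cancel(order #1): fills=none; bids=[-] asks=[-]
After op 5 [order #4] limit_sell(price=98, qty=1): fills=none; bids=[-] asks=[#4:1@98]
After op 6 [order #5] limit_buy(price=105, qty=10): fills=#5x#4:1@98; bids=[#5:9@105] asks=[-]
After op 7 cancel(order #5): fills=none; bids=[-] asks=[-]
After op 8 [order #6] limit_sell(price=97, qty=8): fills=none; bids=[-] asks=[#6:8@97]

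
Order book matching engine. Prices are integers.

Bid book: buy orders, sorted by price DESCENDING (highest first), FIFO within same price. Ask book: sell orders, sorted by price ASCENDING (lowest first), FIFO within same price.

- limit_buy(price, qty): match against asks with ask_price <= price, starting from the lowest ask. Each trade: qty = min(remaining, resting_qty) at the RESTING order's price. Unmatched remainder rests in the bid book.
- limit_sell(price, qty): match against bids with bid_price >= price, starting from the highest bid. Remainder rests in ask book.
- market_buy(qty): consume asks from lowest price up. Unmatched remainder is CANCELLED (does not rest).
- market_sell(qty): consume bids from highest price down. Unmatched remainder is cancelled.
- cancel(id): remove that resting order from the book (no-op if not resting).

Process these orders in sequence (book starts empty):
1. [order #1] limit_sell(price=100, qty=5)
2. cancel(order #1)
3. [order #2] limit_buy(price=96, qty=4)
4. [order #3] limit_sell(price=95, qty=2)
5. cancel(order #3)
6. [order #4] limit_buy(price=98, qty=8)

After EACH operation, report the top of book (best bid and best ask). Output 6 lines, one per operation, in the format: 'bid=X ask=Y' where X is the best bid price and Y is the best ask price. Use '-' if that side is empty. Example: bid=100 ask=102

Answer: bid=- ask=100
bid=- ask=-
bid=96 ask=-
bid=96 ask=-
bid=96 ask=-
bid=98 ask=-

Derivation:
After op 1 [order #1] limit_sell(price=100, qty=5): fills=none; bids=[-] asks=[#1:5@100]
After op 2 cancel(order #1): fills=none; bids=[-] asks=[-]
After op 3 [order #2] limit_buy(price=96, qty=4): fills=none; bids=[#2:4@96] asks=[-]
After op 4 [order #3] limit_sell(price=95, qty=2): fills=#2x#3:2@96; bids=[#2:2@96] asks=[-]
After op 5 cancel(order #3): fills=none; bids=[#2:2@96] asks=[-]
After op 6 [order #4] limit_buy(price=98, qty=8): fills=none; bids=[#4:8@98 #2:2@96] asks=[-]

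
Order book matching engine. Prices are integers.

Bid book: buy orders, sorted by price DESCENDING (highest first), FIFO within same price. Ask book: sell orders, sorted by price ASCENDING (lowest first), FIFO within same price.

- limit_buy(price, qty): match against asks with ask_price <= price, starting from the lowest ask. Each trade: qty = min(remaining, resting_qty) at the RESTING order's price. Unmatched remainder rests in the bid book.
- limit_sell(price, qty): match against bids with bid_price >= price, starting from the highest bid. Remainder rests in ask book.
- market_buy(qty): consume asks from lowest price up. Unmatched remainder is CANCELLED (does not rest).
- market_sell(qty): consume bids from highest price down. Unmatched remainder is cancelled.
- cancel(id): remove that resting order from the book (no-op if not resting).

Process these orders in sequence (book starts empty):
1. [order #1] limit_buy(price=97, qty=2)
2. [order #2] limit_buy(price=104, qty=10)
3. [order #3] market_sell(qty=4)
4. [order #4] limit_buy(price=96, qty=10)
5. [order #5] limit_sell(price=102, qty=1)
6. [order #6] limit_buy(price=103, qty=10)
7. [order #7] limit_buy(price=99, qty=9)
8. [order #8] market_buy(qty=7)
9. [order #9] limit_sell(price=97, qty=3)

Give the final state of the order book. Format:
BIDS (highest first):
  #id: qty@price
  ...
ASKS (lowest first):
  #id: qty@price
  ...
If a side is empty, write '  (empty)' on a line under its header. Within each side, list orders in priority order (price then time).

Answer: BIDS (highest first):
  #2: 2@104
  #6: 10@103
  #7: 9@99
  #1: 2@97
  #4: 10@96
ASKS (lowest first):
  (empty)

Derivation:
After op 1 [order #1] limit_buy(price=97, qty=2): fills=none; bids=[#1:2@97] asks=[-]
After op 2 [order #2] limit_buy(price=104, qty=10): fills=none; bids=[#2:10@104 #1:2@97] asks=[-]
After op 3 [order #3] market_sell(qty=4): fills=#2x#3:4@104; bids=[#2:6@104 #1:2@97] asks=[-]
After op 4 [order #4] limit_buy(price=96, qty=10): fills=none; bids=[#2:6@104 #1:2@97 #4:10@96] asks=[-]
After op 5 [order #5] limit_sell(price=102, qty=1): fills=#2x#5:1@104; bids=[#2:5@104 #1:2@97 #4:10@96] asks=[-]
After op 6 [order #6] limit_buy(price=103, qty=10): fills=none; bids=[#2:5@104 #6:10@103 #1:2@97 #4:10@96] asks=[-]
After op 7 [order #7] limit_buy(price=99, qty=9): fills=none; bids=[#2:5@104 #6:10@103 #7:9@99 #1:2@97 #4:10@96] asks=[-]
After op 8 [order #8] market_buy(qty=7): fills=none; bids=[#2:5@104 #6:10@103 #7:9@99 #1:2@97 #4:10@96] asks=[-]
After op 9 [order #9] limit_sell(price=97, qty=3): fills=#2x#9:3@104; bids=[#2:2@104 #6:10@103 #7:9@99 #1:2@97 #4:10@96] asks=[-]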